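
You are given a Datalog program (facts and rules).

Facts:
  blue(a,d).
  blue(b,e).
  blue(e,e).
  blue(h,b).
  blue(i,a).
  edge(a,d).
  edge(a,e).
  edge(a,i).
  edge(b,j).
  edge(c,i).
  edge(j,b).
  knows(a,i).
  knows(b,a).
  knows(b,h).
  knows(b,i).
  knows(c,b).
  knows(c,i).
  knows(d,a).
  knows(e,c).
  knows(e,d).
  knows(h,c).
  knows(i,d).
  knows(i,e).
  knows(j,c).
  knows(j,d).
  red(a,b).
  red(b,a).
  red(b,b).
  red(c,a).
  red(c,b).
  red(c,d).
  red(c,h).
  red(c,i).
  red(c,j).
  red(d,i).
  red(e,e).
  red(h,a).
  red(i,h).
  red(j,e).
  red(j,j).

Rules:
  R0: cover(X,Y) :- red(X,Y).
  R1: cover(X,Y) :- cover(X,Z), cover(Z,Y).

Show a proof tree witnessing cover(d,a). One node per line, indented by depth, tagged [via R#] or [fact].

cover(d,a)  [via R1]
  cover(d,h)  [via R1]
    cover(d,i)  [via R0]
      red(d,i)  [fact]
    cover(i,h)  [via R0]
      red(i,h)  [fact]
  cover(h,a)  [via R0]
    red(h,a)  [fact]

round 1: derive cover(a,b) via R0 from red(a,b)
round 1: derive cover(b,a) via R0 from red(b,a)
round 1: derive cover(b,b) via R0 from red(b,b)
round 1: derive cover(c,a) via R0 from red(c,a)
round 1: derive cover(c,b) via R0 from red(c,b)
round 1: derive cover(c,d) via R0 from red(c,d)
round 1: derive cover(c,h) via R0 from red(c,h)
round 1: derive cover(c,i) via R0 from red(c,i)
round 1: derive cover(c,j) via R0 from red(c,j)
round 1: derive cover(d,i) via R0 from red(d,i)
round 1: derive cover(e,e) via R0 from red(e,e)
round 1: derive cover(h,a) via R0 from red(h,a)
round 1: derive cover(i,h) via R0 from red(i,h)
round 1: derive cover(j,e) via R0 from red(j,e)
round 1: derive cover(j,j) via R0 from red(j,j)
round 2: derive cover(a,a) via R1 from cover(a,b), cover(b,a)
round 2: derive cover(c,e) via R1 from cover(c,j), cover(j,e)
round 2: derive cover(d,h) via R1 from cover(d,i), cover(i,h)
round 2: derive cover(h,b) via R1 from cover(h,a), cover(a,b)
round 2: derive cover(i,a) via R1 from cover(i,h), cover(h,a)
round 3: derive cover(d,a) via R1 from cover(d,h), cover(h,a)
round 3: derive cover(d,b) via R1 from cover(d,h), cover(h,b)
round 3: derive cover(i,b) via R1 from cover(i,a), cover(a,b)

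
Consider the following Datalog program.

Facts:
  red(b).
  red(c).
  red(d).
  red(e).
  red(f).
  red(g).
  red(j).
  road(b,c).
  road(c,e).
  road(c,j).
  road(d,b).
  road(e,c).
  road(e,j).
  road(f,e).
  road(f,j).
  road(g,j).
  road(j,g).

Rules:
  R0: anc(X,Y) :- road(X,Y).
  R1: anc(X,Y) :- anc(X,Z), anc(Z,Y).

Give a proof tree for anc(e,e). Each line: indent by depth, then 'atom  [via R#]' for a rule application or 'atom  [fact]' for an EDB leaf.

round 1: derive anc(b,c) via R0 from road(b,c)
round 1: derive anc(c,e) via R0 from road(c,e)
round 1: derive anc(c,j) via R0 from road(c,j)
round 1: derive anc(d,b) via R0 from road(d,b)
round 1: derive anc(e,c) via R0 from road(e,c)
round 1: derive anc(e,j) via R0 from road(e,j)
round 1: derive anc(f,e) via R0 from road(f,e)
round 1: derive anc(f,j) via R0 from road(f,j)
round 1: derive anc(g,j) via R0 from road(g,j)
round 1: derive anc(j,g) via R0 from road(j,g)
round 2: derive anc(b,e) via R1 from anc(b,c), anc(c,e)
round 2: derive anc(b,j) via R1 from anc(b,c), anc(c,j)
round 2: derive anc(c,c) via R1 from anc(c,e), anc(e,c)
round 2: derive anc(c,g) via R1 from anc(c,j), anc(j,g)
round 2: derive anc(d,c) via R1 from anc(d,b), anc(b,c)
round 2: derive anc(e,e) via R1 from anc(e,c), anc(c,e)
round 2: derive anc(e,g) via R1 from anc(e,j), anc(j,g)
round 2: derive anc(f,c) via R1 from anc(f,e), anc(e,c)
round 2: derive anc(f,g) via R1 from anc(f,j), anc(j,g)
round 2: derive anc(g,g) via R1 from anc(g,j), anc(j,g)
round 2: derive anc(j,j) via R1 from anc(j,g), anc(g,j)
round 3: derive anc(b,g) via R1 from anc(b,c), anc(c,g)
round 3: derive anc(d,e) via R1 from anc(d,b), anc(b,e)
round 3: derive anc(d,g) via R1 from anc(d,c), anc(c,g)
round 3: derive anc(d,j) via R1 from anc(d,b), anc(b,j)

anc(e,e)  [via R1]
  anc(e,c)  [via R0]
    road(e,c)  [fact]
  anc(c,e)  [via R0]
    road(c,e)  [fact]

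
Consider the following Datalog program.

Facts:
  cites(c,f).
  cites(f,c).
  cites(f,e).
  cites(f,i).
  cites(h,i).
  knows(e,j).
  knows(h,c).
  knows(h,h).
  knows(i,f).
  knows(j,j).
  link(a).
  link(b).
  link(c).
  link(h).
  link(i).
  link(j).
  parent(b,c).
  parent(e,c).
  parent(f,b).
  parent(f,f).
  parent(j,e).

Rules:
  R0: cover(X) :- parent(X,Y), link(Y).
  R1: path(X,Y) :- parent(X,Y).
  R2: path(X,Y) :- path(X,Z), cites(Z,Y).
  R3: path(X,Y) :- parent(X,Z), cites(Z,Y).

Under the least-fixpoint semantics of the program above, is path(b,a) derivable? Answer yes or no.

no

round 1: derive path(b,c) via R1 from parent(b,c)
round 1: derive path(e,c) via R1 from parent(e,c)
round 1: derive path(f,b) via R1 from parent(f,b)
round 1: derive path(f,f) via R1 from parent(f,f)
round 1: derive path(j,e) via R1 from parent(j,e)
round 1: derive path(b,f) via R3 from parent(b,c), cites(c,f)
round 1: derive path(e,f) via R3 from parent(e,c), cites(c,f)
round 1: derive path(f,c) via R3 from parent(f,f), cites(f,c)
round 1: derive path(f,e) via R3 from parent(f,f), cites(f,e)
round 1: derive path(f,i) via R3 from parent(f,f), cites(f,i)
round 2: derive path(b,e) via R2 from path(b,f), cites(f,e)
round 2: derive path(b,i) via R2 from path(b,f), cites(f,i)
round 2: derive path(e,e) via R2 from path(e,f), cites(f,e)
round 2: derive path(e,i) via R2 from path(e,f), cites(f,i)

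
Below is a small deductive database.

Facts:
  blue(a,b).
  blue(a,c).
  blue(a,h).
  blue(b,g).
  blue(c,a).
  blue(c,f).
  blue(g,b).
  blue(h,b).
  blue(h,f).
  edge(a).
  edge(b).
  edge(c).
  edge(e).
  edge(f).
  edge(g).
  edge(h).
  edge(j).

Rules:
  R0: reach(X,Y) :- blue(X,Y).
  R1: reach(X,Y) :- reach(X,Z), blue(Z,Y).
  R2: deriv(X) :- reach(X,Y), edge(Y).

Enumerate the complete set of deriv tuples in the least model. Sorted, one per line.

round 1: derive reach(a,b) via R0 from blue(a,b)
round 1: derive reach(a,c) via R0 from blue(a,c)
round 1: derive reach(a,h) via R0 from blue(a,h)
round 1: derive reach(b,g) via R0 from blue(b,g)
round 1: derive reach(c,a) via R0 from blue(c,a)
round 1: derive reach(c,f) via R0 from blue(c,f)
round 1: derive reach(g,b) via R0 from blue(g,b)
round 1: derive reach(h,b) via R0 from blue(h,b)
round 1: derive reach(h,f) via R0 from blue(h,f)
round 2: derive reach(a,a) via R1 from reach(a,c), blue(c,a)
round 2: derive reach(a,f) via R1 from reach(a,c), blue(c,f)
round 2: derive reach(a,g) via R1 from reach(a,b), blue(b,g)
round 2: derive reach(b,b) via R1 from reach(b,g), blue(g,b)
round 2: derive reach(c,b) via R1 from reach(c,a), blue(a,b)
round 2: derive reach(c,c) via R1 from reach(c,a), blue(a,c)
round 2: derive reach(c,h) via R1 from reach(c,a), blue(a,h)
round 2: derive reach(g,g) via R1 from reach(g,b), blue(b,g)
round 2: derive reach(h,g) via R1 from reach(h,b), blue(b,g)
round 2: derive deriv(a) via R2 from reach(a,b), edge(b)
round 2: derive deriv(b) via R2 from reach(b,g), edge(g)
round 2: derive deriv(c) via R2 from reach(c,a), edge(a)
round 2: derive deriv(g) via R2 from reach(g,b), edge(b)
round 2: derive deriv(h) via R2 from reach(h,b), edge(b)
round 3: derive reach(c,g) via R1 from reach(c,b), blue(b,g)

deriv(a)
deriv(b)
deriv(c)
deriv(g)
deriv(h)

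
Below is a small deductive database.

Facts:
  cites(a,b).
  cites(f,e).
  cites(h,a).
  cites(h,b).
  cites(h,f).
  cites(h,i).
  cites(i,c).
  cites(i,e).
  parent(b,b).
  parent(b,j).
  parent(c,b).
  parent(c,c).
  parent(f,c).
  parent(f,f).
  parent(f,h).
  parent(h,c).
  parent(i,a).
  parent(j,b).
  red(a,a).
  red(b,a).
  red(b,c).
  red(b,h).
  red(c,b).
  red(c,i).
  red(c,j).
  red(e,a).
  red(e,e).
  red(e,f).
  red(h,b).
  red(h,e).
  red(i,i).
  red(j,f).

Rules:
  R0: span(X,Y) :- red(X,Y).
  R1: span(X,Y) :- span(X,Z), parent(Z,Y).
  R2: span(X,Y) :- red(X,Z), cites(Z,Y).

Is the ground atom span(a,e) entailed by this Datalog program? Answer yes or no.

no

round 1: derive span(a,a) via R0 from red(a,a)
round 1: derive span(b,a) via R0 from red(b,a)
round 1: derive span(b,c) via R0 from red(b,c)
round 1: derive span(b,h) via R0 from red(b,h)
round 1: derive span(c,b) via R0 from red(c,b)
round 1: derive span(c,i) via R0 from red(c,i)
round 1: derive span(c,j) via R0 from red(c,j)
round 1: derive span(e,a) via R0 from red(e,a)
round 1: derive span(e,e) via R0 from red(e,e)
round 1: derive span(e,f) via R0 from red(e,f)
round 1: derive span(h,b) via R0 from red(h,b)
round 1: derive span(h,e) via R0 from red(h,e)
round 1: derive span(i,i) via R0 from red(i,i)
round 1: derive span(j,f) via R0 from red(j,f)
round 1: derive span(a,b) via R2 from red(a,a), cites(a,b)
round 1: derive span(b,b) via R2 from red(b,a), cites(a,b)
round 1: derive span(b,f) via R2 from red(b,h), cites(h,f)
round 1: derive span(b,i) via R2 from red(b,h), cites(h,i)
round 1: derive span(c,c) via R2 from red(c,i), cites(i,c)
round 1: derive span(c,e) via R2 from red(c,i), cites(i,e)
round 1: derive span(e,b) via R2 from red(e,a), cites(a,b)
round 1: derive span(i,c) via R2 from red(i,i), cites(i,c)
round 1: derive span(i,e) via R2 from red(i,i), cites(i,e)
round 1: derive span(j,e) via R2 from red(j,f), cites(f,e)
round 2: derive span(a,j) via R1 from span(a,b), parent(b,j)
round 2: derive span(b,j) via R1 from span(b,b), parent(b,j)
round 2: derive span(c,a) via R1 from span(c,i), parent(i,a)
round 2: derive span(e,c) via R1 from span(e,f), parent(f,c)
round 2: derive span(e,h) via R1 from span(e,f), parent(f,h)
round 2: derive span(e,j) via R1 from span(e,b), parent(b,j)
round 2: derive span(h,j) via R1 from span(h,b), parent(b,j)
round 2: derive span(i,a) via R1 from span(i,i), parent(i,a)
round 2: derive span(i,b) via R1 from span(i,c), parent(c,b)
round 2: derive span(j,c) via R1 from span(j,f), parent(f,c)
round 2: derive span(j,h) via R1 from span(j,f), parent(f,h)
round 3: derive span(i,j) via R1 from span(i,b), parent(b,j)
round 3: derive span(j,b) via R1 from span(j,c), parent(c,b)
round 4: derive span(j,j) via R1 from span(j,b), parent(b,j)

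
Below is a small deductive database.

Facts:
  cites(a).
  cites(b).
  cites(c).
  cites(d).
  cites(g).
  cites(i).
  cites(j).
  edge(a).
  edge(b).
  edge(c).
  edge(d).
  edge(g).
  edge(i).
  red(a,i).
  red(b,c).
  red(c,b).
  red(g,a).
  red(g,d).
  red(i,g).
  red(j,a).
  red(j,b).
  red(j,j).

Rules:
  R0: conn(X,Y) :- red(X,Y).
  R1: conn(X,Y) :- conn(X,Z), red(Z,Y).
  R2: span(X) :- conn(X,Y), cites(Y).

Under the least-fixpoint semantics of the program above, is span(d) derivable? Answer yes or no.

no

round 1: derive conn(a,i) via R0 from red(a,i)
round 1: derive conn(b,c) via R0 from red(b,c)
round 1: derive conn(c,b) via R0 from red(c,b)
round 1: derive conn(g,a) via R0 from red(g,a)
round 1: derive conn(g,d) via R0 from red(g,d)
round 1: derive conn(i,g) via R0 from red(i,g)
round 1: derive conn(j,a) via R0 from red(j,a)
round 1: derive conn(j,b) via R0 from red(j,b)
round 1: derive conn(j,j) via R0 from red(j,j)
round 2: derive conn(a,g) via R1 from conn(a,i), red(i,g)
round 2: derive conn(b,b) via R1 from conn(b,c), red(c,b)
round 2: derive conn(c,c) via R1 from conn(c,b), red(b,c)
round 2: derive conn(g,i) via R1 from conn(g,a), red(a,i)
round 2: derive conn(i,a) via R1 from conn(i,g), red(g,a)
round 2: derive conn(i,d) via R1 from conn(i,g), red(g,d)
round 2: derive conn(j,c) via R1 from conn(j,b), red(b,c)
round 2: derive conn(j,i) via R1 from conn(j,a), red(a,i)
round 2: derive span(a) via R2 from conn(a,i), cites(i)
round 2: derive span(b) via R2 from conn(b,c), cites(c)
round 2: derive span(c) via R2 from conn(c,b), cites(b)
round 2: derive span(g) via R2 from conn(g,a), cites(a)
round 2: derive span(i) via R2 from conn(i,g), cites(g)
round 2: derive span(j) via R2 from conn(j,a), cites(a)
round 3: derive conn(a,a) via R1 from conn(a,g), red(g,a)
round 3: derive conn(a,d) via R1 from conn(a,g), red(g,d)
round 3: derive conn(g,g) via R1 from conn(g,i), red(i,g)
round 3: derive conn(i,i) via R1 from conn(i,a), red(a,i)
round 3: derive conn(j,g) via R1 from conn(j,i), red(i,g)
round 4: derive conn(j,d) via R1 from conn(j,g), red(g,d)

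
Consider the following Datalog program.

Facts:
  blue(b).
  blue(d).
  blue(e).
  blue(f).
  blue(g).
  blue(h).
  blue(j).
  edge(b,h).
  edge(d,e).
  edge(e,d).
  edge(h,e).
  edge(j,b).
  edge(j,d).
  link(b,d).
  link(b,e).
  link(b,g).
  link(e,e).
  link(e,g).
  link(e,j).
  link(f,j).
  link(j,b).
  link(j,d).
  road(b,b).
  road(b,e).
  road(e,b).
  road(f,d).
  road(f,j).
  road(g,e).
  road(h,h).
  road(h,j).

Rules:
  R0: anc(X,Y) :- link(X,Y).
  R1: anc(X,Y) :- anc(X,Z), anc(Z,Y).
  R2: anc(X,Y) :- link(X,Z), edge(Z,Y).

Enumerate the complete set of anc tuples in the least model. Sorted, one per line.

anc(b,b)
anc(b,d)
anc(b,e)
anc(b,g)
anc(b,h)
anc(b,j)
anc(e,b)
anc(e,d)
anc(e,e)
anc(e,g)
anc(e,h)
anc(e,j)
anc(f,b)
anc(f,d)
anc(f,e)
anc(f,g)
anc(f,h)
anc(f,j)
anc(j,b)
anc(j,d)
anc(j,e)
anc(j,g)
anc(j,h)
anc(j,j)

round 1: derive anc(b,d) via R0 from link(b,d)
round 1: derive anc(b,e) via R0 from link(b,e)
round 1: derive anc(b,g) via R0 from link(b,g)
round 1: derive anc(e,e) via R0 from link(e,e)
round 1: derive anc(e,g) via R0 from link(e,g)
round 1: derive anc(e,j) via R0 from link(e,j)
round 1: derive anc(f,j) via R0 from link(f,j)
round 1: derive anc(j,b) via R0 from link(j,b)
round 1: derive anc(j,d) via R0 from link(j,d)
round 1: derive anc(e,b) via R2 from link(e,j), edge(j,b)
round 1: derive anc(e,d) via R2 from link(e,e), edge(e,d)
round 1: derive anc(f,b) via R2 from link(f,j), edge(j,b)
round 1: derive anc(f,d) via R2 from link(f,j), edge(j,d)
round 1: derive anc(j,e) via R2 from link(j,d), edge(d,e)
round 1: derive anc(j,h) via R2 from link(j,b), edge(b,h)
round 2: derive anc(b,b) via R1 from anc(b,e), anc(e,b)
round 2: derive anc(b,j) via R1 from anc(b,e), anc(e,j)
round 2: derive anc(e,h) via R1 from anc(e,j), anc(j,h)
round 2: derive anc(f,e) via R1 from anc(f,b), anc(b,e)
round 2: derive anc(f,g) via R1 from anc(f,b), anc(b,g)
round 2: derive anc(f,h) via R1 from anc(f,j), anc(j,h)
round 2: derive anc(j,g) via R1 from anc(j,b), anc(b,g)
round 2: derive anc(j,j) via R1 from anc(j,e), anc(e,j)
round 3: derive anc(b,h) via R1 from anc(b,e), anc(e,h)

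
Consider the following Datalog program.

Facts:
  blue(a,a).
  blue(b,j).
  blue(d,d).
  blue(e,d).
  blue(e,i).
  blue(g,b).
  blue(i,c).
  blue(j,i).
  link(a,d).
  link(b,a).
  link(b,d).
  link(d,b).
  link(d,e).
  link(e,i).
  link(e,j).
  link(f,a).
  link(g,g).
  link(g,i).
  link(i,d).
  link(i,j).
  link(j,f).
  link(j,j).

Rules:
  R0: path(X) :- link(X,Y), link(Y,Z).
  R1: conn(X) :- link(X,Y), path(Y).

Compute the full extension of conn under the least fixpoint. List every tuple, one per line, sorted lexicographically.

round 1: derive path(a) via R0 from link(a,d), link(d,b)
round 1: derive path(b) via R0 from link(b,a), link(a,d)
round 1: derive path(d) via R0 from link(d,b), link(b,a)
round 1: derive path(e) via R0 from link(e,i), link(i,d)
round 1: derive path(f) via R0 from link(f,a), link(a,d)
round 1: derive path(g) via R0 from link(g,g), link(g,g)
round 1: derive path(i) via R0 from link(i,d), link(d,b)
round 1: derive path(j) via R0 from link(j,f), link(f,a)
round 2: derive conn(a) via R1 from link(a,d), path(d)
round 2: derive conn(b) via R1 from link(b,a), path(a)
round 2: derive conn(d) via R1 from link(d,b), path(b)
round 2: derive conn(e) via R1 from link(e,i), path(i)
round 2: derive conn(f) via R1 from link(f,a), path(a)
round 2: derive conn(g) via R1 from link(g,g), path(g)
round 2: derive conn(i) via R1 from link(i,d), path(d)
round 2: derive conn(j) via R1 from link(j,f), path(f)

conn(a)
conn(b)
conn(d)
conn(e)
conn(f)
conn(g)
conn(i)
conn(j)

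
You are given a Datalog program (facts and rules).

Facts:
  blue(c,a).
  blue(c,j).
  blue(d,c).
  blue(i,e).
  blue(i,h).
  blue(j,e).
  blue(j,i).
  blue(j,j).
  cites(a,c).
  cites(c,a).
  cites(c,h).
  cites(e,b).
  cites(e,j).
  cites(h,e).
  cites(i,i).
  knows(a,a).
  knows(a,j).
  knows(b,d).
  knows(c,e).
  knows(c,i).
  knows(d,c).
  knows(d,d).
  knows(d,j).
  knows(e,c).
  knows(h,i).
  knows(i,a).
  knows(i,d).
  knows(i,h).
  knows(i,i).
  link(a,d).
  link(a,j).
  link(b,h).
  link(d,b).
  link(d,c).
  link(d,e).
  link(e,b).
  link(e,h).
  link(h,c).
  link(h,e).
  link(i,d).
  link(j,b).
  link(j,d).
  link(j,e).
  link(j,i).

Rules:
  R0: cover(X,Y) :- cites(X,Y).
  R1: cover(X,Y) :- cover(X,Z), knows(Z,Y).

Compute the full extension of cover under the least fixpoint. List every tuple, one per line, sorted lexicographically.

cover(a,a)
cover(a,c)
cover(a,d)
cover(a,e)
cover(a,h)
cover(a,i)
cover(a,j)
cover(c,a)
cover(c,c)
cover(c,d)
cover(c,e)
cover(c,h)
cover(c,i)
cover(c,j)
cover(e,a)
cover(e,b)
cover(e,c)
cover(e,d)
cover(e,e)
cover(e,h)
cover(e,i)
cover(e,j)
cover(h,a)
cover(h,c)
cover(h,d)
cover(h,e)
cover(h,h)
cover(h,i)
cover(h,j)
cover(i,a)
cover(i,c)
cover(i,d)
cover(i,e)
cover(i,h)
cover(i,i)
cover(i,j)

round 1: derive cover(a,c) via R0 from cites(a,c)
round 1: derive cover(c,a) via R0 from cites(c,a)
round 1: derive cover(c,h) via R0 from cites(c,h)
round 1: derive cover(e,b) via R0 from cites(e,b)
round 1: derive cover(e,j) via R0 from cites(e,j)
round 1: derive cover(h,e) via R0 from cites(h,e)
round 1: derive cover(i,i) via R0 from cites(i,i)
round 2: derive cover(a,e) via R1 from cover(a,c), knows(c,e)
round 2: derive cover(a,i) via R1 from cover(a,c), knows(c,i)
round 2: derive cover(c,i) via R1 from cover(c,h), knows(h,i)
round 2: derive cover(c,j) via R1 from cover(c,a), knows(a,j)
round 2: derive cover(e,d) via R1 from cover(e,b), knows(b,d)
round 2: derive cover(h,c) via R1 from cover(h,e), knows(e,c)
round 2: derive cover(i,a) via R1 from cover(i,i), knows(i,a)
round 2: derive cover(i,d) via R1 from cover(i,i), knows(i,d)
round 2: derive cover(i,h) via R1 from cover(i,i), knows(i,h)
round 3: derive cover(a,a) via R1 from cover(a,i), knows(i,a)
round 3: derive cover(a,d) via R1 from cover(a,i), knows(i,d)
round 3: derive cover(a,h) via R1 from cover(a,i), knows(i,h)
round 3: derive cover(c,d) via R1 from cover(c,i), knows(i,d)
round 3: derive cover(e,c) via R1 from cover(e,d), knows(d,c)
round 3: derive cover(h,i) via R1 from cover(h,c), knows(c,i)
round 3: derive cover(i,c) via R1 from cover(i,d), knows(d,c)
round 3: derive cover(i,j) via R1 from cover(i,a), knows(a,j)
round 4: derive cover(a,j) via R1 from cover(a,a), knows(a,j)
round 4: derive cover(c,c) via R1 from cover(c,d), knows(d,c)
round 4: derive cover(e,e) via R1 from cover(e,c), knows(c,e)
round 4: derive cover(e,i) via R1 from cover(e,c), knows(c,i)
round 4: derive cover(h,a) via R1 from cover(h,i), knows(i,a)
round 4: derive cover(h,d) via R1 from cover(h,i), knows(i,d)
round 4: derive cover(h,h) via R1 from cover(h,i), knows(i,h)
round 4: derive cover(i,e) via R1 from cover(i,c), knows(c,e)
round 5: derive cover(c,e) via R1 from cover(c,c), knows(c,e)
round 5: derive cover(e,a) via R1 from cover(e,i), knows(i,a)
round 5: derive cover(e,h) via R1 from cover(e,i), knows(i,h)
round 5: derive cover(h,j) via R1 from cover(h,a), knows(a,j)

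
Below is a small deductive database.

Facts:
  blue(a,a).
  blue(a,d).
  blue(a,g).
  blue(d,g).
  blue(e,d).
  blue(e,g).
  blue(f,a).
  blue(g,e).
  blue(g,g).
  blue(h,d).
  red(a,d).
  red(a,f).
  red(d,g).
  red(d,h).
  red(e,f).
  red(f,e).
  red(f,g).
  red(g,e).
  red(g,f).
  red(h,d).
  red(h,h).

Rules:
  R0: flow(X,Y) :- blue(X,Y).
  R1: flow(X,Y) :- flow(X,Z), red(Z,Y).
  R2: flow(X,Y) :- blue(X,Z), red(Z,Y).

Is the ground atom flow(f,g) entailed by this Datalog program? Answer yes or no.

round 1: derive flow(a,a) via R0 from blue(a,a)
round 1: derive flow(a,d) via R0 from blue(a,d)
round 1: derive flow(a,g) via R0 from blue(a,g)
round 1: derive flow(d,g) via R0 from blue(d,g)
round 1: derive flow(e,d) via R0 from blue(e,d)
round 1: derive flow(e,g) via R0 from blue(e,g)
round 1: derive flow(f,a) via R0 from blue(f,a)
round 1: derive flow(g,e) via R0 from blue(g,e)
round 1: derive flow(g,g) via R0 from blue(g,g)
round 1: derive flow(h,d) via R0 from blue(h,d)
round 1: derive flow(a,e) via R2 from blue(a,g), red(g,e)
round 1: derive flow(a,f) via R2 from blue(a,a), red(a,f)
round 1: derive flow(a,h) via R2 from blue(a,d), red(d,h)
round 1: derive flow(d,e) via R2 from blue(d,g), red(g,e)
round 1: derive flow(d,f) via R2 from blue(d,g), red(g,f)
round 1: derive flow(e,e) via R2 from blue(e,g), red(g,e)
round 1: derive flow(e,f) via R2 from blue(e,g), red(g,f)
round 1: derive flow(e,h) via R2 from blue(e,d), red(d,h)
round 1: derive flow(f,d) via R2 from blue(f,a), red(a,d)
round 1: derive flow(f,f) via R2 from blue(f,a), red(a,f)
round 1: derive flow(g,f) via R2 from blue(g,e), red(e,f)
round 1: derive flow(h,g) via R2 from blue(h,d), red(d,g)
round 1: derive flow(h,h) via R2 from blue(h,d), red(d,h)
round 2: derive flow(f,e) via R1 from flow(f,f), red(f,e)
round 2: derive flow(f,g) via R1 from flow(f,d), red(d,g)
round 2: derive flow(f,h) via R1 from flow(f,d), red(d,h)
round 2: derive flow(h,e) via R1 from flow(h,g), red(g,e)
round 2: derive flow(h,f) via R1 from flow(h,g), red(g,f)

yes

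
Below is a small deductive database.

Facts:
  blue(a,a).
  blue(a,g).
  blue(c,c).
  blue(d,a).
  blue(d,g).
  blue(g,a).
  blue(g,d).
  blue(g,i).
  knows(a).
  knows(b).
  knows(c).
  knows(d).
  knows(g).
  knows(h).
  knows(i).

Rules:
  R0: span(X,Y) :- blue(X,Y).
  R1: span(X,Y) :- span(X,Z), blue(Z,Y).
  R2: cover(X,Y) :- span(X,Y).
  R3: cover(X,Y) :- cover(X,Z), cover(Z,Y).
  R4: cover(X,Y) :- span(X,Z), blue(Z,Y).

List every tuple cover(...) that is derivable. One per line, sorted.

round 1: derive span(a,a) via R0 from blue(a,a)
round 1: derive span(a,g) via R0 from blue(a,g)
round 1: derive span(c,c) via R0 from blue(c,c)
round 1: derive span(d,a) via R0 from blue(d,a)
round 1: derive span(d,g) via R0 from blue(d,g)
round 1: derive span(g,a) via R0 from blue(g,a)
round 1: derive span(g,d) via R0 from blue(g,d)
round 1: derive span(g,i) via R0 from blue(g,i)
round 2: derive span(a,d) via R1 from span(a,g), blue(g,d)
round 2: derive span(a,i) via R1 from span(a,g), blue(g,i)
round 2: derive span(d,d) via R1 from span(d,g), blue(g,d)
round 2: derive span(d,i) via R1 from span(d,g), blue(g,i)
round 2: derive span(g,g) via R1 from span(g,a), blue(a,g)
round 2: derive cover(a,a) via R2 from span(a,a)
round 2: derive cover(a,g) via R2 from span(a,g)
round 2: derive cover(c,c) via R2 from span(c,c)
round 2: derive cover(d,a) via R2 from span(d,a)
round 2: derive cover(d,g) via R2 from span(d,g)
round 2: derive cover(g,a) via R2 from span(g,a)
round 2: derive cover(g,d) via R2 from span(g,d)
round 2: derive cover(g,i) via R2 from span(g,i)
round 2: derive cover(a,d) via R4 from span(a,g), blue(g,d)
round 2: derive cover(a,i) via R4 from span(a,g), blue(g,i)
round 2: derive cover(d,d) via R4 from span(d,g), blue(g,d)
round 2: derive cover(d,i) via R4 from span(d,g), blue(g,i)
round 2: derive cover(g,g) via R4 from span(g,a), blue(a,g)

cover(a,a)
cover(a,d)
cover(a,g)
cover(a,i)
cover(c,c)
cover(d,a)
cover(d,d)
cover(d,g)
cover(d,i)
cover(g,a)
cover(g,d)
cover(g,g)
cover(g,i)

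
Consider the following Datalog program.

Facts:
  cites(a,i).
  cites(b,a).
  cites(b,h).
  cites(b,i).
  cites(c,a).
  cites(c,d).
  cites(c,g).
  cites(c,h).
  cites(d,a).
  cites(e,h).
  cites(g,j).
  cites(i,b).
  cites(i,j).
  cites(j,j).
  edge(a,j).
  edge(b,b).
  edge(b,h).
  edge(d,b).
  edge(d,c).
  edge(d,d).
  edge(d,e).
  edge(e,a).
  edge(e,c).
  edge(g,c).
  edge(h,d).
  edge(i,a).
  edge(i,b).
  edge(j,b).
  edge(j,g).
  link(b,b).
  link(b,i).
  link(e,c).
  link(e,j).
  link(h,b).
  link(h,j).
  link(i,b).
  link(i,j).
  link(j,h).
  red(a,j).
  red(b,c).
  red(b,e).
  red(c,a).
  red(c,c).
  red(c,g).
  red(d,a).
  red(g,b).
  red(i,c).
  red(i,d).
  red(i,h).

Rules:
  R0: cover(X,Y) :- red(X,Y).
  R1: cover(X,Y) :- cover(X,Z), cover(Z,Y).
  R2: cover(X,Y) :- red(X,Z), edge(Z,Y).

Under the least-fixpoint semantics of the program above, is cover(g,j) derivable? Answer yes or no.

round 1: derive cover(a,j) via R0 from red(a,j)
round 1: derive cover(b,c) via R0 from red(b,c)
round 1: derive cover(b,e) via R0 from red(b,e)
round 1: derive cover(c,a) via R0 from red(c,a)
round 1: derive cover(c,c) via R0 from red(c,c)
round 1: derive cover(c,g) via R0 from red(c,g)
round 1: derive cover(d,a) via R0 from red(d,a)
round 1: derive cover(g,b) via R0 from red(g,b)
round 1: derive cover(i,c) via R0 from red(i,c)
round 1: derive cover(i,d) via R0 from red(i,d)
round 1: derive cover(i,h) via R0 from red(i,h)
round 1: derive cover(a,b) via R2 from red(a,j), edge(j,b)
round 1: derive cover(a,g) via R2 from red(a,j), edge(j,g)
round 1: derive cover(b,a) via R2 from red(b,e), edge(e,a)
round 1: derive cover(c,j) via R2 from red(c,a), edge(a,j)
round 1: derive cover(d,j) via R2 from red(d,a), edge(a,j)
round 1: derive cover(g,h) via R2 from red(g,b), edge(b,h)
round 1: derive cover(i,b) via R2 from red(i,d), edge(d,b)
round 1: derive cover(i,e) via R2 from red(i,d), edge(d,e)
round 2: derive cover(a,a) via R1 from cover(a,b), cover(b,a)
round 2: derive cover(a,c) via R1 from cover(a,b), cover(b,c)
round 2: derive cover(a,e) via R1 from cover(a,b), cover(b,e)
round 2: derive cover(a,h) via R1 from cover(a,g), cover(g,h)
round 2: derive cover(b,b) via R1 from cover(b,a), cover(a,b)
round 2: derive cover(b,g) via R1 from cover(b,a), cover(a,g)
round 2: derive cover(b,j) via R1 from cover(b,a), cover(a,j)
round 2: derive cover(c,b) via R1 from cover(c,a), cover(a,b)
round 2: derive cover(c,h) via R1 from cover(c,g), cover(g,h)
round 2: derive cover(d,b) via R1 from cover(d,a), cover(a,b)
round 2: derive cover(d,g) via R1 from cover(d,a), cover(a,g)
round 2: derive cover(g,a) via R1 from cover(g,b), cover(b,a)
round 2: derive cover(g,c) via R1 from cover(g,b), cover(b,c)
round 2: derive cover(g,e) via R1 from cover(g,b), cover(b,e)
round 2: derive cover(i,a) via R1 from cover(i,b), cover(b,a)
round 2: derive cover(i,g) via R1 from cover(i,c), cover(c,g)
round 2: derive cover(i,j) via R1 from cover(i,c), cover(c,j)
round 3: derive cover(b,h) via R1 from cover(b,a), cover(a,h)
round 3: derive cover(c,e) via R1 from cover(c,a), cover(a,e)
round 3: derive cover(d,c) via R1 from cover(d,a), cover(a,c)
round 3: derive cover(d,e) via R1 from cover(d,a), cover(a,e)
round 3: derive cover(d,h) via R1 from cover(d,a), cover(a,h)
round 3: derive cover(g,g) via R1 from cover(g,a), cover(a,g)
round 3: derive cover(g,j) via R1 from cover(g,a), cover(a,j)

yes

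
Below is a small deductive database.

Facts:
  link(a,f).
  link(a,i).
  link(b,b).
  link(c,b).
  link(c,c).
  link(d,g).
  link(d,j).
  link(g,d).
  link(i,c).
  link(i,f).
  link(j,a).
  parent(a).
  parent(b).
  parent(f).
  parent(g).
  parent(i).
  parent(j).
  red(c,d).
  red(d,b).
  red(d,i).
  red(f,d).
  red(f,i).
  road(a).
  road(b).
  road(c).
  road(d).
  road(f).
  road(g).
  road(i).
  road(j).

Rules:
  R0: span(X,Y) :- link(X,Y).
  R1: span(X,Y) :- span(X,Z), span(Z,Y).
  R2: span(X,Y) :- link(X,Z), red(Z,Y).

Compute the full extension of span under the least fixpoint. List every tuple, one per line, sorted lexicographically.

span(a,a)
span(a,b)
span(a,c)
span(a,d)
span(a,f)
span(a,g)
span(a,i)
span(a,j)
span(b,b)
span(c,a)
span(c,b)
span(c,c)
span(c,d)
span(c,f)
span(c,g)
span(c,i)
span(c,j)
span(d,a)
span(d,b)
span(d,c)
span(d,d)
span(d,f)
span(d,g)
span(d,i)
span(d,j)
span(g,a)
span(g,b)
span(g,c)
span(g,d)
span(g,f)
span(g,g)
span(g,i)
span(g,j)
span(i,a)
span(i,b)
span(i,c)
span(i,d)
span(i,f)
span(i,g)
span(i,i)
span(i,j)
span(j,a)
span(j,b)
span(j,c)
span(j,d)
span(j,f)
span(j,g)
span(j,i)
span(j,j)

round 1: derive span(a,f) via R0 from link(a,f)
round 1: derive span(a,i) via R0 from link(a,i)
round 1: derive span(b,b) via R0 from link(b,b)
round 1: derive span(c,b) via R0 from link(c,b)
round 1: derive span(c,c) via R0 from link(c,c)
round 1: derive span(d,g) via R0 from link(d,g)
round 1: derive span(d,j) via R0 from link(d,j)
round 1: derive span(g,d) via R0 from link(g,d)
round 1: derive span(i,c) via R0 from link(i,c)
round 1: derive span(i,f) via R0 from link(i,f)
round 1: derive span(j,a) via R0 from link(j,a)
round 1: derive span(a,d) via R2 from link(a,f), red(f,d)
round 1: derive span(c,d) via R2 from link(c,c), red(c,d)
round 1: derive span(g,b) via R2 from link(g,d), red(d,b)
round 1: derive span(g,i) via R2 from link(g,d), red(d,i)
round 1: derive span(i,d) via R2 from link(i,c), red(c,d)
round 1: derive span(i,i) via R2 from link(i,f), red(f,i)
round 2: derive span(a,c) via R1 from span(a,i), span(i,c)
round 2: derive span(a,g) via R1 from span(a,d), span(d,g)
round 2: derive span(a,j) via R1 from span(a,d), span(d,j)
round 2: derive span(c,g) via R1 from span(c,d), span(d,g)
round 2: derive span(c,j) via R1 from span(c,d), span(d,j)
round 2: derive span(d,a) via R1 from span(d,j), span(j,a)
round 2: derive span(d,b) via R1 from span(d,g), span(g,b)
round 2: derive span(d,d) via R1 from span(d,g), span(g,d)
round 2: derive span(d,i) via R1 from span(d,g), span(g,i)
round 2: derive span(g,c) via R1 from span(g,i), span(i,c)
round 2: derive span(g,f) via R1 from span(g,i), span(i,f)
round 2: derive span(g,g) via R1 from span(g,d), span(d,g)
round 2: derive span(g,j) via R1 from span(g,d), span(d,j)
round 2: derive span(i,b) via R1 from span(i,c), span(c,b)
round 2: derive span(i,g) via R1 from span(i,d), span(d,g)
round 2: derive span(i,j) via R1 from span(i,d), span(d,j)
round 2: derive span(j,d) via R1 from span(j,a), span(a,d)
round 2: derive span(j,f) via R1 from span(j,a), span(a,f)
round 2: derive span(j,i) via R1 from span(j,a), span(a,i)
round 3: derive span(a,a) via R1 from span(a,d), span(d,a)
round 3: derive span(a,b) via R1 from span(a,c), span(c,b)
round 3: derive span(c,a) via R1 from span(c,d), span(d,a)
round 3: derive span(c,f) via R1 from span(c,g), span(g,f)
round 3: derive span(c,i) via R1 from span(c,d), span(d,i)
round 3: derive span(d,c) via R1 from span(d,a), span(a,c)
round 3: derive span(d,f) via R1 from span(d,a), span(a,f)
round 3: derive span(g,a) via R1 from span(g,d), span(d,a)
round 3: derive span(i,a) via R1 from span(i,d), span(d,a)
round 3: derive span(j,b) via R1 from span(j,d), span(d,b)
round 3: derive span(j,c) via R1 from span(j,a), span(a,c)
round 3: derive span(j,g) via R1 from span(j,a), span(a,g)
round 3: derive span(j,j) via R1 from span(j,a), span(a,j)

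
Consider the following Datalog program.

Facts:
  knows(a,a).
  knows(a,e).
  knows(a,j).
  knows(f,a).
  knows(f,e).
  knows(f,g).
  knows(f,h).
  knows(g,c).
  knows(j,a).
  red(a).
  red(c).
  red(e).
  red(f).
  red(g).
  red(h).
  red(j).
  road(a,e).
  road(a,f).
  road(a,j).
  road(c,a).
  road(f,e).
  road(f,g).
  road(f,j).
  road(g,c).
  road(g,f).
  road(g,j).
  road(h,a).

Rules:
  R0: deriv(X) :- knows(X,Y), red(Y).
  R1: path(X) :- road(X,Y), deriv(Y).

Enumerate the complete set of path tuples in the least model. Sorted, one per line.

path(a)
path(c)
path(f)
path(g)
path(h)

round 1: derive deriv(a) via R0 from knows(a,a), red(a)
round 1: derive deriv(f) via R0 from knows(f,a), red(a)
round 1: derive deriv(g) via R0 from knows(g,c), red(c)
round 1: derive deriv(j) via R0 from knows(j,a), red(a)
round 2: derive path(a) via R1 from road(a,f), deriv(f)
round 2: derive path(c) via R1 from road(c,a), deriv(a)
round 2: derive path(f) via R1 from road(f,g), deriv(g)
round 2: derive path(g) via R1 from road(g,f), deriv(f)
round 2: derive path(h) via R1 from road(h,a), deriv(a)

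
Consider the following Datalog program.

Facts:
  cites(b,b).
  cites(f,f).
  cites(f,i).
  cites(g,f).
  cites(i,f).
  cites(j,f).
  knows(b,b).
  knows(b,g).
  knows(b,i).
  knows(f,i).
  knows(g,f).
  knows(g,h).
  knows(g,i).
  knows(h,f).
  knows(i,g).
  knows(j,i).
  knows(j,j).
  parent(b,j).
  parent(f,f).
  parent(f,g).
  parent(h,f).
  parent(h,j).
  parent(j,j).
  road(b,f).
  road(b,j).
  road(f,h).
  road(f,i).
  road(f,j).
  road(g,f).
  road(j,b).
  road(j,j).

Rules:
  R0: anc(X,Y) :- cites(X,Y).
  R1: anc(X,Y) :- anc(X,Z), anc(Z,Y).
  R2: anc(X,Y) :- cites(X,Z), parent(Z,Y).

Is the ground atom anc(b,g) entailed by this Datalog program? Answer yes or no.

yes

round 1: derive anc(b,b) via R0 from cites(b,b)
round 1: derive anc(f,f) via R0 from cites(f,f)
round 1: derive anc(f,i) via R0 from cites(f,i)
round 1: derive anc(g,f) via R0 from cites(g,f)
round 1: derive anc(i,f) via R0 from cites(i,f)
round 1: derive anc(j,f) via R0 from cites(j,f)
round 1: derive anc(b,j) via R2 from cites(b,b), parent(b,j)
round 1: derive anc(f,g) via R2 from cites(f,f), parent(f,g)
round 1: derive anc(g,g) via R2 from cites(g,f), parent(f,g)
round 1: derive anc(i,g) via R2 from cites(i,f), parent(f,g)
round 1: derive anc(j,g) via R2 from cites(j,f), parent(f,g)
round 2: derive anc(b,f) via R1 from anc(b,j), anc(j,f)
round 2: derive anc(b,g) via R1 from anc(b,j), anc(j,g)
round 2: derive anc(g,i) via R1 from anc(g,f), anc(f,i)
round 2: derive anc(i,i) via R1 from anc(i,f), anc(f,i)
round 2: derive anc(j,i) via R1 from anc(j,f), anc(f,i)
round 3: derive anc(b,i) via R1 from anc(b,f), anc(f,i)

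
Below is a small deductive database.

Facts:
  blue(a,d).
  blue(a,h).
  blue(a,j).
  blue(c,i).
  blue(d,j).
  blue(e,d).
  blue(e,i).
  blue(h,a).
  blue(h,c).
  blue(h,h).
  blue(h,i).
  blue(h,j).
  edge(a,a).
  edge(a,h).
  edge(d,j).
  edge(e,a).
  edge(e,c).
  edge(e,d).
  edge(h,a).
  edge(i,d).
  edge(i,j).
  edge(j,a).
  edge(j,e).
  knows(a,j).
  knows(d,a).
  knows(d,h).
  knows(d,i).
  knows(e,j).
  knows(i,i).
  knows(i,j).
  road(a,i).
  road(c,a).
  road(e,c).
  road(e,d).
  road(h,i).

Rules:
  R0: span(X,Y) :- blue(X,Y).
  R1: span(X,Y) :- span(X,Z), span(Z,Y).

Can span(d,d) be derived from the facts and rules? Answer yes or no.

no

round 1: derive span(a,d) via R0 from blue(a,d)
round 1: derive span(a,h) via R0 from blue(a,h)
round 1: derive span(a,j) via R0 from blue(a,j)
round 1: derive span(c,i) via R0 from blue(c,i)
round 1: derive span(d,j) via R0 from blue(d,j)
round 1: derive span(e,d) via R0 from blue(e,d)
round 1: derive span(e,i) via R0 from blue(e,i)
round 1: derive span(h,a) via R0 from blue(h,a)
round 1: derive span(h,c) via R0 from blue(h,c)
round 1: derive span(h,h) via R0 from blue(h,h)
round 1: derive span(h,i) via R0 from blue(h,i)
round 1: derive span(h,j) via R0 from blue(h,j)
round 2: derive span(a,a) via R1 from span(a,h), span(h,a)
round 2: derive span(a,c) via R1 from span(a,h), span(h,c)
round 2: derive span(a,i) via R1 from span(a,h), span(h,i)
round 2: derive span(e,j) via R1 from span(e,d), span(d,j)
round 2: derive span(h,d) via R1 from span(h,a), span(a,d)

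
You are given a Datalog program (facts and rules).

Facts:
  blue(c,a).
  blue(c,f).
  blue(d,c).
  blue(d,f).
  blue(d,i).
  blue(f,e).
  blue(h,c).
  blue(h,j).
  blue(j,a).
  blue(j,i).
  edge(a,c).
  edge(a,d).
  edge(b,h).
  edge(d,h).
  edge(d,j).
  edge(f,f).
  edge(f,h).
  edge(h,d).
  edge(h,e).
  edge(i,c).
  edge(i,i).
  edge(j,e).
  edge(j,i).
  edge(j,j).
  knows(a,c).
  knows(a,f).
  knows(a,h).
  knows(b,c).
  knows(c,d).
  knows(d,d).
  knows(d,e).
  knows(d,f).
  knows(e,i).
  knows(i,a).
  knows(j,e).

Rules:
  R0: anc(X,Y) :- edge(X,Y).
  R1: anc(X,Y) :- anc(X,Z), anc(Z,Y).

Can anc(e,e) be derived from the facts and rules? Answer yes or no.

round 1: derive anc(a,c) via R0 from edge(a,c)
round 1: derive anc(a,d) via R0 from edge(a,d)
round 1: derive anc(b,h) via R0 from edge(b,h)
round 1: derive anc(d,h) via R0 from edge(d,h)
round 1: derive anc(d,j) via R0 from edge(d,j)
round 1: derive anc(f,f) via R0 from edge(f,f)
round 1: derive anc(f,h) via R0 from edge(f,h)
round 1: derive anc(h,d) via R0 from edge(h,d)
round 1: derive anc(h,e) via R0 from edge(h,e)
round 1: derive anc(i,c) via R0 from edge(i,c)
round 1: derive anc(i,i) via R0 from edge(i,i)
round 1: derive anc(j,e) via R0 from edge(j,e)
round 1: derive anc(j,i) via R0 from edge(j,i)
round 1: derive anc(j,j) via R0 from edge(j,j)
round 2: derive anc(a,h) via R1 from anc(a,d), anc(d,h)
round 2: derive anc(a,j) via R1 from anc(a,d), anc(d,j)
round 2: derive anc(b,d) via R1 from anc(b,h), anc(h,d)
round 2: derive anc(b,e) via R1 from anc(b,h), anc(h,e)
round 2: derive anc(d,d) via R1 from anc(d,h), anc(h,d)
round 2: derive anc(d,e) via R1 from anc(d,h), anc(h,e)
round 2: derive anc(d,i) via R1 from anc(d,j), anc(j,i)
round 2: derive anc(f,d) via R1 from anc(f,h), anc(h,d)
round 2: derive anc(f,e) via R1 from anc(f,h), anc(h,e)
round 2: derive anc(h,h) via R1 from anc(h,d), anc(d,h)
round 2: derive anc(h,j) via R1 from anc(h,d), anc(d,j)
round 2: derive anc(j,c) via R1 from anc(j,i), anc(i,c)
round 3: derive anc(a,e) via R1 from anc(a,d), anc(d,e)
round 3: derive anc(a,i) via R1 from anc(a,d), anc(d,i)
round 3: derive anc(b,i) via R1 from anc(b,d), anc(d,i)
round 3: derive anc(b,j) via R1 from anc(b,d), anc(d,j)
round 3: derive anc(d,c) via R1 from anc(d,i), anc(i,c)
round 3: derive anc(f,i) via R1 from anc(f,d), anc(d,i)
round 3: derive anc(f,j) via R1 from anc(f,d), anc(d,j)
round 3: derive anc(h,c) via R1 from anc(h,j), anc(j,c)
round 3: derive anc(h,i) via R1 from anc(h,d), anc(d,i)
round 4: derive anc(b,c) via R1 from anc(b,d), anc(d,c)
round 4: derive anc(f,c) via R1 from anc(f,d), anc(d,c)

no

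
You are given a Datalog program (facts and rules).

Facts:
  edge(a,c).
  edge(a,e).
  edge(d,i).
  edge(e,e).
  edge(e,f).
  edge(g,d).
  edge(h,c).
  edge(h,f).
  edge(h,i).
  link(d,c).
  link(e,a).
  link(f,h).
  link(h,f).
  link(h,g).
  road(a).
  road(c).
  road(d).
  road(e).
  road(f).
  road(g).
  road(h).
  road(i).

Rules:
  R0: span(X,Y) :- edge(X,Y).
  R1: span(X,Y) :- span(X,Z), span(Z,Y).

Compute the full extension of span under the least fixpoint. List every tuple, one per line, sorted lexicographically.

span(a,c)
span(a,e)
span(a,f)
span(d,i)
span(e,e)
span(e,f)
span(g,d)
span(g,i)
span(h,c)
span(h,f)
span(h,i)

round 1: derive span(a,c) via R0 from edge(a,c)
round 1: derive span(a,e) via R0 from edge(a,e)
round 1: derive span(d,i) via R0 from edge(d,i)
round 1: derive span(e,e) via R0 from edge(e,e)
round 1: derive span(e,f) via R0 from edge(e,f)
round 1: derive span(g,d) via R0 from edge(g,d)
round 1: derive span(h,c) via R0 from edge(h,c)
round 1: derive span(h,f) via R0 from edge(h,f)
round 1: derive span(h,i) via R0 from edge(h,i)
round 2: derive span(a,f) via R1 from span(a,e), span(e,f)
round 2: derive span(g,i) via R1 from span(g,d), span(d,i)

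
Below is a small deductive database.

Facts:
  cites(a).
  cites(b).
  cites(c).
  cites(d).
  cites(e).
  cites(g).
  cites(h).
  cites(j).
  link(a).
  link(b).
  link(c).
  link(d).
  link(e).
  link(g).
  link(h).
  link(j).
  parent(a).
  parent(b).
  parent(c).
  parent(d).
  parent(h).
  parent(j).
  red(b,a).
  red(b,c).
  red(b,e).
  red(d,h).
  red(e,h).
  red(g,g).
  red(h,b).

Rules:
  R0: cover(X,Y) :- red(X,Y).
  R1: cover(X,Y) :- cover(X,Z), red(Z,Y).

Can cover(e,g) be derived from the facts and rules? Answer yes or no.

no

round 1: derive cover(b,a) via R0 from red(b,a)
round 1: derive cover(b,c) via R0 from red(b,c)
round 1: derive cover(b,e) via R0 from red(b,e)
round 1: derive cover(d,h) via R0 from red(d,h)
round 1: derive cover(e,h) via R0 from red(e,h)
round 1: derive cover(g,g) via R0 from red(g,g)
round 1: derive cover(h,b) via R0 from red(h,b)
round 2: derive cover(b,h) via R1 from cover(b,e), red(e,h)
round 2: derive cover(d,b) via R1 from cover(d,h), red(h,b)
round 2: derive cover(e,b) via R1 from cover(e,h), red(h,b)
round 2: derive cover(h,a) via R1 from cover(h,b), red(b,a)
round 2: derive cover(h,c) via R1 from cover(h,b), red(b,c)
round 2: derive cover(h,e) via R1 from cover(h,b), red(b,e)
round 3: derive cover(b,b) via R1 from cover(b,h), red(h,b)
round 3: derive cover(d,a) via R1 from cover(d,b), red(b,a)
round 3: derive cover(d,c) via R1 from cover(d,b), red(b,c)
round 3: derive cover(d,e) via R1 from cover(d,b), red(b,e)
round 3: derive cover(e,a) via R1 from cover(e,b), red(b,a)
round 3: derive cover(e,c) via R1 from cover(e,b), red(b,c)
round 3: derive cover(e,e) via R1 from cover(e,b), red(b,e)
round 3: derive cover(h,h) via R1 from cover(h,e), red(e,h)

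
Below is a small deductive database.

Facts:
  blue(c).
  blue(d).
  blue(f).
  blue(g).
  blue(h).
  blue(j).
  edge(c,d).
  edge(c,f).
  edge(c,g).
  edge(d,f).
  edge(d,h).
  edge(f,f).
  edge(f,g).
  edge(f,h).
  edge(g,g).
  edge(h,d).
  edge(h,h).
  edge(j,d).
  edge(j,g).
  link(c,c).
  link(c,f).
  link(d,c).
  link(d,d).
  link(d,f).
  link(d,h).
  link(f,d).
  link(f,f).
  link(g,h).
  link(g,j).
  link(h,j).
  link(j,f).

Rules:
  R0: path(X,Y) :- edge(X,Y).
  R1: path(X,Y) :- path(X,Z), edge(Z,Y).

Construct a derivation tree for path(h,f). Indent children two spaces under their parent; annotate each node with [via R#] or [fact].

path(h,f)  [via R1]
  path(h,d)  [via R0]
    edge(h,d)  [fact]
  edge(d,f)  [fact]

round 1: derive path(c,d) via R0 from edge(c,d)
round 1: derive path(c,f) via R0 from edge(c,f)
round 1: derive path(c,g) via R0 from edge(c,g)
round 1: derive path(d,f) via R0 from edge(d,f)
round 1: derive path(d,h) via R0 from edge(d,h)
round 1: derive path(f,f) via R0 from edge(f,f)
round 1: derive path(f,g) via R0 from edge(f,g)
round 1: derive path(f,h) via R0 from edge(f,h)
round 1: derive path(g,g) via R0 from edge(g,g)
round 1: derive path(h,d) via R0 from edge(h,d)
round 1: derive path(h,h) via R0 from edge(h,h)
round 1: derive path(j,d) via R0 from edge(j,d)
round 1: derive path(j,g) via R0 from edge(j,g)
round 2: derive path(c,h) via R1 from path(c,d), edge(d,h)
round 2: derive path(d,d) via R1 from path(d,h), edge(h,d)
round 2: derive path(d,g) via R1 from path(d,f), edge(f,g)
round 2: derive path(f,d) via R1 from path(f,h), edge(h,d)
round 2: derive path(h,f) via R1 from path(h,d), edge(d,f)
round 2: derive path(j,f) via R1 from path(j,d), edge(d,f)
round 2: derive path(j,h) via R1 from path(j,d), edge(d,h)
round 3: derive path(h,g) via R1 from path(h,f), edge(f,g)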